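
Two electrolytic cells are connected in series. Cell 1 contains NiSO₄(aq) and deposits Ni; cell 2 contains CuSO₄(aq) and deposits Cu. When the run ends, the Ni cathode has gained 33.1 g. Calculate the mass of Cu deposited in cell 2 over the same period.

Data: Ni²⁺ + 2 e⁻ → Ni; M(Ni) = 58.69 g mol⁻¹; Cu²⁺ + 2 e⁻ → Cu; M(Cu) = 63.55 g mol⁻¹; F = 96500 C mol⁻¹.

35.8 g

n(Ni) = 33.1 / 58.69 = 0.5640 mol.
Since Ni²⁺ + 2 e⁻ → Ni, n(e⁻) passed = 2 × 0.5640 = 1.128 mol.
Cells in series carry the same charge, so the same 1.128 mol of electrons passes through cell 2.
Cu²⁺ + 2 e⁻ → Cu, so n(Cu) = 1.128 / 2 = 0.5640 mol.
m(Cu) = 0.5640 × 63.55 = 35.8 g.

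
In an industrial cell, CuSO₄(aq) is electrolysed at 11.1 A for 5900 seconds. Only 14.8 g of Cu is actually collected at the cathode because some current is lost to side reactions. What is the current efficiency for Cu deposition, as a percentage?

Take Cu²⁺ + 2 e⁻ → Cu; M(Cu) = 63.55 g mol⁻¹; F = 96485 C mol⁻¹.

68.6 %

Q = I·t = 11.10 × 5900.0 = 65490 C; n(e⁻) = 65490/96485 = 0.6788 mol.
Theoretical n(Cu) = n(e⁻)/2 = 0.3394 mol, i.e. m_theo = 0.3394 × 63.55 = 21.57 g.
Efficiency = m_actual / m_theo = 14.8 / 21.57 = 68.6 %.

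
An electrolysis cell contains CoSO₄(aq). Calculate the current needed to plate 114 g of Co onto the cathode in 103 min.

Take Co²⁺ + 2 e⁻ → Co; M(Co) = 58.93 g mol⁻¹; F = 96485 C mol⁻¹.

n(Co) = 114 / 58.93 = 1.934 mol.
n(e⁻) = 2 × 1.934 = 3.869 mol.
Q = n(e⁻)·F = 3.869 × 96485 = 373300 C.
I = Q/t = 373300 / 6180.0 s = 60.4 A.

60.4 A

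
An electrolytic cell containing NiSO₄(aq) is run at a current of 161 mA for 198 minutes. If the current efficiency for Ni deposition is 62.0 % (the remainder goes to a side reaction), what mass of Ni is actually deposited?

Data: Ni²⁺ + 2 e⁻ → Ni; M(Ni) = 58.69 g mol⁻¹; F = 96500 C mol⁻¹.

0.361 g

Q = I·t = 0.1610 × 11880 = 1913 C.
n(e⁻) = 1913/96500 = 0.01982 mol; theoretically n(Ni) = 0.01982/2 = 0.009910 mol, m_theo = 0.5816 g.
At 62.0 % efficiency, m_actual = 0.620 × 0.5816 = 0.361 g.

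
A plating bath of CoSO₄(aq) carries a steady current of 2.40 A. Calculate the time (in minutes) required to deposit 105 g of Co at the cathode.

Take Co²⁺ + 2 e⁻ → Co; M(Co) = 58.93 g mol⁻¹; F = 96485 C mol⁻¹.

2390 min

n(Co) = m/M = 105 / 58.93 = 1.782 mol.
Each Co atom requires 2 electrons, so n(e⁻) = 2 × 1.782 = 3.564 mol.
Q = n(e⁻)·F = 3.564 × 96485 = 343800 C.
t = Q/I = 343800 / 2.400 A = 143300 s = 2390 min.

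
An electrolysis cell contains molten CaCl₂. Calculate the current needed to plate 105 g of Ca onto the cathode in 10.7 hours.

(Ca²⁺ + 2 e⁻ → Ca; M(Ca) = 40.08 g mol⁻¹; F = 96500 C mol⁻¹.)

n(Ca) = 105 / 40.08 = 2.620 mol.
n(e⁻) = 2 × 2.620 = 5.240 mol.
Q = n(e⁻)·F = 5.240 × 96500 = 505600 C.
I = Q/t = 505600 / 38520 s = 13.1 A.

13.1 A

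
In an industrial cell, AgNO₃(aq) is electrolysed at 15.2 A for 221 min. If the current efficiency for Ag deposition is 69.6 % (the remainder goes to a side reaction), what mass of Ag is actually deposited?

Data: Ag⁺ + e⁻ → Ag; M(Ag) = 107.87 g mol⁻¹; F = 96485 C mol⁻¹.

Q = I·t = 15.20 × 13260 = 201600 C.
n(e⁻) = 201600/96485 = 2.089 mol; theoretically n(Ag) = 2.089/1 = 2.089 mol, m_theo = 225.3 g.
At 69.6 % efficiency, m_actual = 0.696 × 225.3 = 157 g.

157 g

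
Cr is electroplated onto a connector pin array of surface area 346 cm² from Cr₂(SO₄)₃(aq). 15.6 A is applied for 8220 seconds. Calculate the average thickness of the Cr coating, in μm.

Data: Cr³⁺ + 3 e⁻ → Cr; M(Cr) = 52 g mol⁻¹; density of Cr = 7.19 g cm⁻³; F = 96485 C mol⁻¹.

Q = I·t = 15.60 × 8220.0 = 128200 C; n(e⁻) = 1.329 mol.
n(Cr) = n(e⁻)/3 = 0.4430 mol, so m = 0.4430 × 52 = 23.04 g.
Volume = m/ρ = 23.04 / 7.19 = 3.204 cm³.
Thickness = V/A = 3.204 / 346 = 0.00926 cm = 92.6 μm.

92.6 μm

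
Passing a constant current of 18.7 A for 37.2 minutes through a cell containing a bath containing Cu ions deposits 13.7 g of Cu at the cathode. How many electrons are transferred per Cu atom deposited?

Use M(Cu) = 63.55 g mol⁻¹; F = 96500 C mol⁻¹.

Q = I·t = 18.70 A × 2232.0 s = 41740 C, so n(e⁻) = 41740/96500 = 0.4325 mol.
n(Cu) deposited = 13.7 / 63.55 = 0.2156 mol.
Electrons per atom = n(e⁻)/n(Cu) = 0.4325 / 0.2156 = 2.01 ≈ 2, so the ion is Cu²⁺.

2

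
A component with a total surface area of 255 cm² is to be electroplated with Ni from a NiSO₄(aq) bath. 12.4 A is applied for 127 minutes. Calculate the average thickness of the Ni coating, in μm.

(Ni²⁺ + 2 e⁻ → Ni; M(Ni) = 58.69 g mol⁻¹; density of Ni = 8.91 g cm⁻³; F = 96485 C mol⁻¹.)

Q = I·t = 12.40 × 7620.0 = 94490 C; n(e⁻) = 0.9793 mol.
n(Ni) = n(e⁻)/2 = 0.4897 mol, so m = 0.4897 × 58.69 = 28.74 g.
Volume = m/ρ = 28.74 / 8.91 = 3.225 cm³.
Thickness = V/A = 3.225 / 255 = 0.0126 cm = 126 μm.

126 μm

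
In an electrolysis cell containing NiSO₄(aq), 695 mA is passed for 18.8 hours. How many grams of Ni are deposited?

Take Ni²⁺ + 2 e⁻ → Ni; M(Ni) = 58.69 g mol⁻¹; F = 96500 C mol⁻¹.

Q = I·t = 0.6950 A × 67680 s = 47040 C.
n(e⁻) = Q/F = 47040 / 96500 = 0.4874 mol.
Ni²⁺ + 2 e⁻ → Ni, so n(Ni) = n(e⁻)/2 = 0.2437 mol.
m = n·M = 0.2437 × 58.69 = 14.3 g.

14.3 g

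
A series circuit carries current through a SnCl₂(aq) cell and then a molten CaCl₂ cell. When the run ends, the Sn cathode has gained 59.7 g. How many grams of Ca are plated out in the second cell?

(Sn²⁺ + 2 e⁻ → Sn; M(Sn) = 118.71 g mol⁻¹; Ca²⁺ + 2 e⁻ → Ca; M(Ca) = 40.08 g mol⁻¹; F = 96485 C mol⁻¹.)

n(Sn) = 59.7 / 118.71 = 0.5029 mol.
Since Sn²⁺ + 2 e⁻ → Sn, n(e⁻) passed = 2 × 0.5029 = 1.006 mol.
Cells in series carry the same charge, so the same 1.006 mol of electrons passes through cell 2.
Ca²⁺ + 2 e⁻ → Ca, so n(Ca) = 1.006 / 2 = 0.5029 mol.
m(Ca) = 0.5029 × 40.08 = 20.2 g.

20.2 g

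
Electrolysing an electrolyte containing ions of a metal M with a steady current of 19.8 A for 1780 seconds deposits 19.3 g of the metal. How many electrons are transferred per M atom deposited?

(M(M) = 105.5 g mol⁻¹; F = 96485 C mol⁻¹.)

2

Q = I·t = 19.80 A × 1780.0 s = 35240 C, so n(e⁻) = 35240/96485 = 0.3653 mol.
n(M) deposited = 19.3 / 105.5 = 0.1829 mol.
Electrons per atom = n(e⁻)/n(M) = 0.3653 / 0.1829 = 2.00 ≈ 2, so the ion is M²⁺.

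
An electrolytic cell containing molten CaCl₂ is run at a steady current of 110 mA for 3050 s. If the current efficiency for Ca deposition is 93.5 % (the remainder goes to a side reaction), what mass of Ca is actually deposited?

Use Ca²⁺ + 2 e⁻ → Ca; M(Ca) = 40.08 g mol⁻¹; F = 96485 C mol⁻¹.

0.0652 g

Q = I·t = 0.1100 × 3050.0 = 335.5 C.
n(e⁻) = 335.5/96485 = 0.003477 mol; theoretically n(Ca) = 0.003477/2 = 0.001739 mol, m_theo = 0.06968 g.
At 93.5 % efficiency, m_actual = 0.935 × 0.06968 = 0.0652 g.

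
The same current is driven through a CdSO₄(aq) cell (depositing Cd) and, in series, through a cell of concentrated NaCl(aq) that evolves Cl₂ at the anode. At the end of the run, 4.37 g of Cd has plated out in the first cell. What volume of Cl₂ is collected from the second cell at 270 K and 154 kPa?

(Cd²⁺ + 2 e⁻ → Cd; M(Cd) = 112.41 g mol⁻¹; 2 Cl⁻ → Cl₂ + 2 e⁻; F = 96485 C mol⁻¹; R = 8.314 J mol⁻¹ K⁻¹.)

n(Cd) = 4.37 / 112.41 = 0.03888 mol, so n(e⁻) = 2 × 0.03888 = 0.07775 mol.
The cells are in series, so the same 0.07775 mol of electrons passes through the second cell.
2 Cl⁻ → Cl₂ + 2 e⁻ — 2 mol e⁻ per mol Cl₂, so n(Cl₂) = 0.07775/2 = 0.03888 mol.
V = nRT/P = (0.03888 × 8.314 × 270) / (154 × 10³) = 5.67 × 10⁻⁴ m³ = 0.567 L.

0.567 L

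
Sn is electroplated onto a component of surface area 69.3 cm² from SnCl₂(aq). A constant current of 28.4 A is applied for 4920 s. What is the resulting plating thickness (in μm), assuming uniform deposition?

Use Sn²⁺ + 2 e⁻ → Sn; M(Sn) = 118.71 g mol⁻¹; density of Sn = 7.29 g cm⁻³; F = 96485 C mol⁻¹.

Q = I·t = 28.40 × 4920.0 = 139700 C; n(e⁻) = 1.448 mol.
n(Sn) = n(e⁻)/2 = 0.7241 mol, so m = 0.7241 × 118.71 = 85.96 g.
Volume = m/ρ = 85.96 / 7.29 = 11.79 cm³.
Thickness = V/A = 11.79 / 69.3 = 0.170 cm = 1700 μm.

1700 μm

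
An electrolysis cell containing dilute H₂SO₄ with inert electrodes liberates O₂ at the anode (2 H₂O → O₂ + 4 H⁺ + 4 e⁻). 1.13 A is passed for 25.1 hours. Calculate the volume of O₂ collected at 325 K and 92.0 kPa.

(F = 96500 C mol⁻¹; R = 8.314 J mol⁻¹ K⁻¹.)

Q = I·t = 1.130 A × 90360 s = 102100 C.
n(e⁻) = Q/F = 102100 / 96500 = 1.058 mol.
4 electrons are transferred per O₂ molecule, so n(O₂) = 1.058 / 4 = 0.2645 mol.
V = nRT/P = (0.2645 × 8.314 × 325) / (92.0 × 10³ Pa) = 0.00777 m³ = 7.77 L.

7.77 L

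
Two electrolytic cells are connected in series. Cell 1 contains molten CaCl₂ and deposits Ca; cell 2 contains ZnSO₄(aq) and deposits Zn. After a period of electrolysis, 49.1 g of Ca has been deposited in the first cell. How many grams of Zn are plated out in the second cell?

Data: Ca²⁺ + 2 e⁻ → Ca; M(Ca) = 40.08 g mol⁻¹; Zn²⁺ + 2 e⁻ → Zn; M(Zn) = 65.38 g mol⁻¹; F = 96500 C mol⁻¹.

80.1 g

n(Ca) = 49.1 / 40.08 = 1.225 mol.
Since Ca²⁺ + 2 e⁻ → Ca, n(e⁻) passed = 2 × 1.225 = 2.450 mol.
Cells in series carry the same charge, so the same 2.450 mol of electrons passes through cell 2.
Zn²⁺ + 2 e⁻ → Zn, so n(Zn) = 2.450 / 2 = 1.225 mol.
m(Zn) = 1.225 × 65.38 = 80.1 g.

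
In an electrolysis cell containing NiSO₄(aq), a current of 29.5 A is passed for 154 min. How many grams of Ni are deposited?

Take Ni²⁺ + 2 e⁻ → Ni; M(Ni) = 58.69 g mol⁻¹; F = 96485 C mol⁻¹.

Q = I·t = 29.50 A × 9240.0 s = 272600 C.
n(e⁻) = Q/F = 272600 / 96485 = 2.825 mol.
Ni²⁺ + 2 e⁻ → Ni, so n(Ni) = n(e⁻)/2 = 1.413 mol.
m = n·M = 1.413 × 58.69 = 82.9 g.

82.9 g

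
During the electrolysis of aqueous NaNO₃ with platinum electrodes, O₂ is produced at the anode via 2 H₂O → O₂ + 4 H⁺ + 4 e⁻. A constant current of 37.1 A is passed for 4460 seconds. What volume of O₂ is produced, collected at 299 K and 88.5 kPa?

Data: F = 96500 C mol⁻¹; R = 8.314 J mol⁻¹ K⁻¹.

12.0 L

Q = I·t = 37.10 A × 4460.0 s = 165500 C.
n(e⁻) = Q/F = 165500 / 96500 = 1.715 mol.
4 electrons are transferred per O₂ molecule, so n(O₂) = 1.715 / 4 = 0.4287 mol.
V = nRT/P = (0.4287 × 8.314 × 299) / (88.5 × 10³ Pa) = 0.0120 m³ = 12.0 L.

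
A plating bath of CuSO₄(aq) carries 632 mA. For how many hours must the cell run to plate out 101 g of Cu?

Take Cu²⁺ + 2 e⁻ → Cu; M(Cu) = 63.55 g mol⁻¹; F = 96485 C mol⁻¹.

n(Cu) = m/M = 101 / 63.55 = 1.589 mol.
Each Cu atom requires 2 electrons, so n(e⁻) = 2 × 1.589 = 3.179 mol.
Q = n(e⁻)·F = 3.179 × 96485 = 306700 C.
t = Q/I = 306700 / 0.6320 A = 485300 s = 135 h.

135 h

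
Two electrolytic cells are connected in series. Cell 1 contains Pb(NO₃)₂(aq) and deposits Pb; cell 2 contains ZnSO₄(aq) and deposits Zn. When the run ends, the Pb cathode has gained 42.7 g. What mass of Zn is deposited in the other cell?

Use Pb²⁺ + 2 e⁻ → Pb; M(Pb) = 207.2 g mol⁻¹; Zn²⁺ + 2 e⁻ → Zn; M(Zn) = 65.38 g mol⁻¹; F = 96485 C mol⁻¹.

n(Pb) = 42.7 / 207.2 = 0.2061 mol.
Since Pb²⁺ + 2 e⁻ → Pb, n(e⁻) passed = 2 × 0.2061 = 0.4122 mol.
Cells in series carry the same charge, so the same 0.4122 mol of electrons passes through cell 2.
Zn²⁺ + 2 e⁻ → Zn, so n(Zn) = 0.4122 / 2 = 0.2061 mol.
m(Zn) = 0.2061 × 65.38 = 13.5 g.

13.5 g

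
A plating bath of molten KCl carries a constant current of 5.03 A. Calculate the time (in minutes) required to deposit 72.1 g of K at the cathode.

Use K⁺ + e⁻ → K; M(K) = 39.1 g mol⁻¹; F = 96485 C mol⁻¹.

n(K) = m/M = 72.1 / 39.1 = 1.844 mol.
Each K atom requires 1 electron, so n(e⁻) = 1 × 1.844 = 1.844 mol.
Q = n(e⁻)·F = 1.844 × 96485 = 177900 C.
t = Q/I = 177900 / 5.030 A = 35370 s = 590 min.

590 min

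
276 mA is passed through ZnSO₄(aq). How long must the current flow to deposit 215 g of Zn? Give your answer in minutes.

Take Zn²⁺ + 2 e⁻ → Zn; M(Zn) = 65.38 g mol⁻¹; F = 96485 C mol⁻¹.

n(Zn) = m/M = 215 / 65.38 = 3.288 mol.
Each Zn atom requires 2 electrons, so n(e⁻) = 2 × 3.288 = 6.577 mol.
Q = n(e⁻)·F = 6.577 × 96485 = 634600 C.
t = Q/I = 634600 / 0.2760 A = 2299000 s = 38300 min.

38300 min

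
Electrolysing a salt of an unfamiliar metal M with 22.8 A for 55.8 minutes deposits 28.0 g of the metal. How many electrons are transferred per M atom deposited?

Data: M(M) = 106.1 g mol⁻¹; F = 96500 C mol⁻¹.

Q = I·t = 22.80 A × 3348.0 s = 76330 C, so n(e⁻) = 76330/96500 = 0.7910 mol.
n(M) deposited = 28.0 / 106.1 = 0.2639 mol.
Electrons per atom = n(e⁻)/n(M) = 0.7910 / 0.2639 = 3.00 ≈ 3, so the ion is M³⁺.

3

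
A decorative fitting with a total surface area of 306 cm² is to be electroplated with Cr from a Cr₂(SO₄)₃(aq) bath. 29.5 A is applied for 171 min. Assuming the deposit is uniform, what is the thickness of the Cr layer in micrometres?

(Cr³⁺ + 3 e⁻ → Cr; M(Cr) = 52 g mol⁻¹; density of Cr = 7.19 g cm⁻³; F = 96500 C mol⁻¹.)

Q = I·t = 29.50 × 10260 = 302700 C; n(e⁻) = 3.136 mol.
n(Cr) = n(e⁻)/3 = 1.045 mol, so m = 1.045 × 52 = 54.37 g.
Volume = m/ρ = 54.37 / 7.19 = 7.561 cm³.
Thickness = V/A = 7.561 / 306 = 0.0247 cm = 247 μm.

247 μm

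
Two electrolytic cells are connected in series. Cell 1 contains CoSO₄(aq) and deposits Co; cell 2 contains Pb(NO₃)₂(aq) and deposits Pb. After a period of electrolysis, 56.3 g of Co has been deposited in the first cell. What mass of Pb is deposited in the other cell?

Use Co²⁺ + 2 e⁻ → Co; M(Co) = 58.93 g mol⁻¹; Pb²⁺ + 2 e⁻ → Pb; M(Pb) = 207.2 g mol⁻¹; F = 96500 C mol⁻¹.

198 g

n(Co) = 56.3 / 58.93 = 0.9554 mol.
Since Co²⁺ + 2 e⁻ → Co, n(e⁻) passed = 2 × 0.9554 = 1.911 mol.
Cells in series carry the same charge, so the same 1.911 mol of electrons passes through cell 2.
Pb²⁺ + 2 e⁻ → Pb, so n(Pb) = 1.911 / 2 = 0.9554 mol.
m(Pb) = 0.9554 × 207.2 = 198 g.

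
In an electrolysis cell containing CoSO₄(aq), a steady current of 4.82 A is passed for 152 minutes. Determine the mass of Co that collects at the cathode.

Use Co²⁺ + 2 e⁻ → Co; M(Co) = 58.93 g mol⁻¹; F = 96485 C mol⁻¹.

13.4 g

Q = I·t = 4.820 A × 9120.0 s = 43960 C.
n(e⁻) = Q/F = 43960 / 96485 = 0.4556 mol.
Co²⁺ + 2 e⁻ → Co, so n(Co) = n(e⁻)/2 = 0.2278 mol.
m = n·M = 0.2278 × 58.93 = 13.4 g.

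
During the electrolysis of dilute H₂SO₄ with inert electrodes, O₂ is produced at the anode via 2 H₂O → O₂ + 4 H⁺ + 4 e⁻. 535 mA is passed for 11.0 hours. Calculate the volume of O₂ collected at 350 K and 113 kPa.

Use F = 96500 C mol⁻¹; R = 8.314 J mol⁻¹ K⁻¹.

Q = I·t = 0.5350 A × 39600 s = 21190 C.
n(e⁻) = Q/F = 21190 / 96500 = 0.2195 mol.
4 electrons are transferred per O₂ molecule, so n(O₂) = 0.2195 / 4 = 0.05489 mol.
V = nRT/P = (0.05489 × 8.314 × 350) / (113 × 10³ Pa) = 0.00141 m³ = 1.41 L.

1.41 L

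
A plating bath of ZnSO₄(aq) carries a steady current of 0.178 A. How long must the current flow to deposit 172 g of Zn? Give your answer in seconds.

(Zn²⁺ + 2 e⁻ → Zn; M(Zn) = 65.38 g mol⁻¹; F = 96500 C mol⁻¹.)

n(Zn) = m/M = 172 / 65.38 = 2.631 mol.
Each Zn atom requires 2 electrons, so n(e⁻) = 2 × 2.631 = 5.262 mol.
Q = n(e⁻)·F = 5.262 × 96500 = 507700 C.
t = Q/I = 507700 / 0.1780 A = 2852000 s.

2.85 × 10⁶ s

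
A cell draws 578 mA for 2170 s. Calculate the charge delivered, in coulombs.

Q = I·t = 0.5780 A × 2170.0 s = 1250 C.

1250 C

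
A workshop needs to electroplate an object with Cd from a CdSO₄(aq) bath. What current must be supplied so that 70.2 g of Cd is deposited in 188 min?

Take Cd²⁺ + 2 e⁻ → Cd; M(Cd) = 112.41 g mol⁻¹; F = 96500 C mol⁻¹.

10.7 A

n(Cd) = 70.2 / 112.41 = 0.6245 mol.
n(e⁻) = 2 × 0.6245 = 1.249 mol.
Q = n(e⁻)·F = 1.249 × 96500 = 120500 C.
I = Q/t = 120500 / 11280 s = 10.7 A.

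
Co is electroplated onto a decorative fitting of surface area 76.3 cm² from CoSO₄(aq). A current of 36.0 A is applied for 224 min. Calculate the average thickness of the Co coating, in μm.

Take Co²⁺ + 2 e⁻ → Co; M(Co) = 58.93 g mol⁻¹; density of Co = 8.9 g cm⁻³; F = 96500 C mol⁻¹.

Q = I·t = 36.00 × 13440 = 483800 C; n(e⁻) = 5.014 mol.
n(Co) = n(e⁻)/2 = 2.507 mol, so m = 2.507 × 58.93 = 147.7 g.
Volume = m/ρ = 147.7 / 8.9 = 16.60 cm³.
Thickness = V/A = 16.60 / 76.3 = 0.218 cm = 2180 μm.

2180 μm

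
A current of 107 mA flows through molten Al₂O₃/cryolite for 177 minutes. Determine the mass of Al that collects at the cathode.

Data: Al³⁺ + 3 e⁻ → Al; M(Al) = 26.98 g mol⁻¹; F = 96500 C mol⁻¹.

Q = I·t = 0.1070 A × 10620 s = 1136 C.
n(e⁻) = Q/F = 1136 / 96500 = 0.01178 mol.
Al³⁺ + 3 e⁻ → Al, so n(Al) = n(e⁻)/3 = 0.003925 mol.
m = n·M = 0.003925 × 26.98 = 0.106 g.

0.106 g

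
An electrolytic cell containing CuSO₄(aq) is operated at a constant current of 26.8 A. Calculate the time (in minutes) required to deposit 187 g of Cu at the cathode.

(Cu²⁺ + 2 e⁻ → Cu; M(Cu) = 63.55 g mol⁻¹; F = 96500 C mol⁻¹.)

353 min

n(Cu) = m/M = 187 / 63.55 = 2.943 mol.
Each Cu atom requires 2 electrons, so n(e⁻) = 2 × 2.943 = 5.885 mol.
Q = n(e⁻)·F = 5.885 × 96500 = 567900 C.
t = Q/I = 567900 / 26.80 A = 21190 s = 353 min.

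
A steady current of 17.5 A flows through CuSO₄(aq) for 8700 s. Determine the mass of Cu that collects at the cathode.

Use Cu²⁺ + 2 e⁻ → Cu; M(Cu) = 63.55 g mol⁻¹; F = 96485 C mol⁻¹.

50.1 g

Q = I·t = 17.50 A × 8700.0 s = 152200 C.
n(e⁻) = Q/F = 152200 / 96485 = 1.578 mol.
Cu²⁺ + 2 e⁻ → Cu, so n(Cu) = n(e⁻)/2 = 0.7890 mol.
m = n·M = 0.7890 × 63.55 = 50.1 g.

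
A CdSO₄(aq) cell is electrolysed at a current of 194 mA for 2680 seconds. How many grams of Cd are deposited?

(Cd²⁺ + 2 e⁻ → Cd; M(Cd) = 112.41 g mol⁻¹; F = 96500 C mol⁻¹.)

0.303 g

Q = I·t = 0.1940 A × 2680.0 s = 519.9 C.
n(e⁻) = Q/F = 519.9 / 96500 = 0.005388 mol.
Cd²⁺ + 2 e⁻ → Cd, so n(Cd) = n(e⁻)/2 = 0.002694 mol.
m = n·M = 0.002694 × 112.41 = 0.303 g.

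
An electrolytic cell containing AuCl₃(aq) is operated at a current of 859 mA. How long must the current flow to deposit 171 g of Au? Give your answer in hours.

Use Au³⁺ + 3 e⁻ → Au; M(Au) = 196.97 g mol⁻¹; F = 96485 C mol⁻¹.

81.3 h

n(Au) = m/M = 171 / 196.97 = 0.8682 mol.
Each Au atom requires 3 electrons, so n(e⁻) = 3 × 0.8682 = 2.604 mol.
Q = n(e⁻)·F = 2.604 × 96485 = 251300 C.
t = Q/I = 251300 / 0.8590 A = 292500 s = 81.3 h.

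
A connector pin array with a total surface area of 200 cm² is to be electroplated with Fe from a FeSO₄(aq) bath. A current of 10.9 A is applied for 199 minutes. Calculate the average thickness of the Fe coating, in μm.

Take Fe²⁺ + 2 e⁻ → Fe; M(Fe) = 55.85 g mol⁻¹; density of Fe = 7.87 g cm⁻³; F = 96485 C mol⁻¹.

Q = I·t = 10.90 × 11940 = 130100 C; n(e⁻) = 1.349 mol.
n(Fe) = n(e⁻)/2 = 0.6744 mol, so m = 0.6744 × 55.85 = 37.67 g.
Volume = m/ρ = 37.67 / 7.87 = 4.786 cm³.
Thickness = V/A = 4.786 / 200 = 0.0239 cm = 239 μm.

239 μm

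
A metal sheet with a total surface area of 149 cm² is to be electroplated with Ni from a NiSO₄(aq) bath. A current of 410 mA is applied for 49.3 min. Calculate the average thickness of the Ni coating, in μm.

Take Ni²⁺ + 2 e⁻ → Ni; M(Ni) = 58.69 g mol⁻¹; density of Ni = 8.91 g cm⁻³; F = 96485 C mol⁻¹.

2.78 μm

Q = I·t = 0.4100 × 2958.0 = 1213 C; n(e⁻) = 0.01257 mol.
n(Ni) = n(e⁻)/2 = 0.006285 mol, so m = 0.006285 × 58.69 = 0.3689 g.
Volume = m/ρ = 0.3689 / 8.91 = 0.04140 cm³.
Thickness = V/A = 0.04140 / 149 = 2.78 × 10⁻⁴ cm = 2.78 μm.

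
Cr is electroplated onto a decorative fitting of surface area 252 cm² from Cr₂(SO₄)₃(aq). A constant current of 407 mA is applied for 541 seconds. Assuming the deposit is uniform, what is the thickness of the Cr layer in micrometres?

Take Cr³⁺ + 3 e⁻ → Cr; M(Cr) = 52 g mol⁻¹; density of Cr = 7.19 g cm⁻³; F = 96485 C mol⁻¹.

Q = I·t = 0.4070 × 541.00 = 220.2 C; n(e⁻) = 0.002282 mol.
n(Cr) = n(e⁻)/3 = 0.0007607 mol, so m = 0.0007607 × 52 = 0.03956 g.
Volume = m/ρ = 0.03956 / 7.19 = 0.005502 cm³.
Thickness = V/A = 0.005502 / 252 = 2.18 × 10⁻⁵ cm = 0.218 μm.

0.218 μm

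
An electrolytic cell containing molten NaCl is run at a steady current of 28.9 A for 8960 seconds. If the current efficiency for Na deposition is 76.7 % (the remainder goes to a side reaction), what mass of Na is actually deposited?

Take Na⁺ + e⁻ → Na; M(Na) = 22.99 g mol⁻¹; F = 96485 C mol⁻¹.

Q = I·t = 28.90 × 8960.0 = 258900 C.
n(e⁻) = 258900/96485 = 2.684 mol; theoretically n(Na) = 2.684/1 = 2.684 mol, m_theo = 61.70 g.
At 76.7 % efficiency, m_actual = 0.767 × 61.70 = 47.3 g.

47.3 g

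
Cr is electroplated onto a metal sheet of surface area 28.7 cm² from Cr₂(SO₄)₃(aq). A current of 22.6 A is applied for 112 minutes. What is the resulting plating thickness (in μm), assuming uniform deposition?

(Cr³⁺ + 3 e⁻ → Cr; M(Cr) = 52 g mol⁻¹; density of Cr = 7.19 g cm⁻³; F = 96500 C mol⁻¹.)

Q = I·t = 22.60 × 6720.0 = 151900 C; n(e⁻) = 1.574 mol.
n(Cr) = n(e⁻)/3 = 0.5246 mol, so m = 0.5246 × 52 = 27.28 g.
Volume = m/ρ = 27.28 / 7.19 = 3.794 cm³.
Thickness = V/A = 3.794 / 28.7 = 0.132 cm = 1320 μm.

1320 μm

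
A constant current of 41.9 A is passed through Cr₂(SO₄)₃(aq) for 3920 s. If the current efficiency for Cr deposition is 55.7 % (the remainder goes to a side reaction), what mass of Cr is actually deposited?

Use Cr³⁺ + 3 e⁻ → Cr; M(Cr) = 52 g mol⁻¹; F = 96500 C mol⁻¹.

16.4 g

Q = I·t = 41.90 × 3920.0 = 164200 C.
n(e⁻) = 164200/96500 = 1.702 mol; theoretically n(Cr) = 1.702/3 = 0.5674 mol, m_theo = 29.50 g.
At 55.7 % efficiency, m_actual = 0.557 × 29.50 = 16.4 g.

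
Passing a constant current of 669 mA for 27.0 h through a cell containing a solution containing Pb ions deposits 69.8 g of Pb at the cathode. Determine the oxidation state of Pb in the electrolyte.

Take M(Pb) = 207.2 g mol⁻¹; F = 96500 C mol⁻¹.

Q = I·t = 0.6690 A × 97200 s = 65030 C, so n(e⁻) = 65030/96500 = 0.6739 mol.
n(Pb) deposited = 69.8 / 207.2 = 0.3369 mol.
Electrons per atom = n(e⁻)/n(Pb) = 0.6739 / 0.3369 = 2.00 ≈ 2, so the ion is Pb²⁺.

+2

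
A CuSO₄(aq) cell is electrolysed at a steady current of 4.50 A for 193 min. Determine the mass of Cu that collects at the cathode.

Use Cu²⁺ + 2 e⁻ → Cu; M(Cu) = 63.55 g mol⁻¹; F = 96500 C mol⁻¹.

17.2 g

Q = I·t = 4.500 A × 11580 s = 52110 C.
n(e⁻) = Q/F = 52110 / 96500 = 0.5400 mol.
Cu²⁺ + 2 e⁻ → Cu, so n(Cu) = n(e⁻)/2 = 0.2700 mol.
m = n·M = 0.2700 × 63.55 = 17.2 g.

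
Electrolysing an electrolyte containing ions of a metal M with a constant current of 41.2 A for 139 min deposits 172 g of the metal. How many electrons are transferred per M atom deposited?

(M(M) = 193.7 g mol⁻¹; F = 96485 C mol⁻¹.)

4

Q = I·t = 41.20 A × 8340.0 s = 343600 C, so n(e⁻) = 343600/96485 = 3.561 mol.
n(M) deposited = 172 / 193.7 = 0.8880 mol.
Electrons per atom = n(e⁻)/n(M) = 3.561 / 0.8880 = 4.01 ≈ 4, so the ion is M⁴⁺.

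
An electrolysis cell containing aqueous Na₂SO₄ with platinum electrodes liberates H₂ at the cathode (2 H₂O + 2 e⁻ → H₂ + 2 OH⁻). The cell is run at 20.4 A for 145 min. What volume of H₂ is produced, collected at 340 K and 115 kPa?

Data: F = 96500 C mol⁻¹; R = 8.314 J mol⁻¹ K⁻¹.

Q = I·t = 20.40 A × 8700.0 s = 177500 C.
n(e⁻) = Q/F = 177500 / 96500 = 1.839 mol.
2 electrons are transferred per H₂ molecule, so n(H₂) = 1.839 / 2 = 0.9196 mol.
V = nRT/P = (0.9196 × 8.314 × 340) / (115 × 10³ Pa) = 0.0226 m³ = 22.6 L.

22.6 L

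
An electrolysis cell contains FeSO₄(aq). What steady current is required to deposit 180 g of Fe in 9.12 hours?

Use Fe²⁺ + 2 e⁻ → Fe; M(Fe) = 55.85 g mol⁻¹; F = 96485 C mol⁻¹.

n(Fe) = 180 / 55.85 = 3.223 mol.
n(e⁻) = 2 × 3.223 = 6.446 mol.
Q = n(e⁻)·F = 6.446 × 96485 = 621900 C.
I = Q/t = 621900 / 32832 s = 18.9 A.

18.9 A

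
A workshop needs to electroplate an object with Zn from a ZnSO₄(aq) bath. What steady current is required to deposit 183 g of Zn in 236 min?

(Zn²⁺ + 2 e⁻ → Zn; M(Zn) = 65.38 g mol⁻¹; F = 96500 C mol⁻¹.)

n(Zn) = 183 / 65.38 = 2.799 mol.
n(e⁻) = 2 × 2.799 = 5.598 mol.
Q = n(e⁻)·F = 5.598 × 96500 = 540200 C.
I = Q/t = 540200 / 14160 s = 38.2 A.

38.2 A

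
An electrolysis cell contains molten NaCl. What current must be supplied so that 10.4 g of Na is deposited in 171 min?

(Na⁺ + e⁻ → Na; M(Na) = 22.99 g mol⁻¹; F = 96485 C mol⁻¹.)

4.25 A

n(Na) = 10.4 / 22.99 = 0.4524 mol.
n(e⁻) = 1 × 0.4524 = 0.4524 mol.
Q = n(e⁻)·F = 0.4524 × 96485 = 43650 C.
I = Q/t = 43650 / 10260 s = 4.25 A.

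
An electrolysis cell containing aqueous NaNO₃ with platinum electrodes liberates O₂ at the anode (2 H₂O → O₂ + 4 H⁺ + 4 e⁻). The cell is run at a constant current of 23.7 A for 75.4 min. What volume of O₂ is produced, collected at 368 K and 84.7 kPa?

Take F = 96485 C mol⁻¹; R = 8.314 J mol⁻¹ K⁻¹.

10.0 L

Q = I·t = 23.70 A × 4524.0 s = 107200 C.
n(e⁻) = Q/F = 107200 / 96485 = 1.111 mol.
4 electrons are transferred per O₂ molecule, so n(O₂) = 1.111 / 4 = 0.2778 mol.
V = nRT/P = (0.2778 × 8.314 × 368) / (84.7 × 10³ Pa) = 0.0100 m³ = 10.0 L.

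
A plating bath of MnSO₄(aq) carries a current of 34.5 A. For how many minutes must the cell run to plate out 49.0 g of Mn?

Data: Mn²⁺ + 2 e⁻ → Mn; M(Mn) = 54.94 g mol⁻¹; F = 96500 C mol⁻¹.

83.2 min

n(Mn) = m/M = 49.0 / 54.94 = 0.8919 mol.
Each Mn atom requires 2 electrons, so n(e⁻) = 2 × 0.8919 = 1.784 mol.
Q = n(e⁻)·F = 1.784 × 96500 = 172100 C.
t = Q/I = 172100 / 34.50 A = 4989 s = 83.2 min.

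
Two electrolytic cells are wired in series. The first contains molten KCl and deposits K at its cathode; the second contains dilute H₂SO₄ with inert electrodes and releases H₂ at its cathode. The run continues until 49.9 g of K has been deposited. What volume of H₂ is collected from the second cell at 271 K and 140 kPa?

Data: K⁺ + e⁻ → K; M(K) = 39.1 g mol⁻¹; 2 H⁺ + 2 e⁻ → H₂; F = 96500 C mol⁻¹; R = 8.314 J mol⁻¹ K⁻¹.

n(K) = 49.9 / 39.1 = 1.276 mol, so n(e⁻) = 1 × 1.276 = 1.276 mol.
The cells are in series, so the same 1.276 mol of electrons passes through the second cell.
2 H⁺ + 2 e⁻ → H₂ — 2 mol e⁻ per mol H₂, so n(H₂) = 1.276/2 = 0.6381 mol.
V = nRT/P = (0.6381 × 8.314 × 271) / (140 × 10³) = 0.0103 m³ = 10.3 L.

10.3 L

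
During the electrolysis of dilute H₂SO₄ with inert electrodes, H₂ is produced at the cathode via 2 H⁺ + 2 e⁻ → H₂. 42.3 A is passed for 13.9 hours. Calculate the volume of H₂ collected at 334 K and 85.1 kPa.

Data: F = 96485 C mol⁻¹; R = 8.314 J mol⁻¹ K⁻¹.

358 L

Q = I·t = 42.30 A × 50040 s = 2117000 C.
n(e⁻) = Q/F = 2117000 / 96485 = 21.94 mol.
2 electrons are transferred per H₂ molecule, so n(H₂) = 21.94 / 2 = 10.97 mol.
V = nRT/P = (10.97 × 8.314 × 334) / (85.1 × 10³ Pa) = 0.358 m³ = 358 L.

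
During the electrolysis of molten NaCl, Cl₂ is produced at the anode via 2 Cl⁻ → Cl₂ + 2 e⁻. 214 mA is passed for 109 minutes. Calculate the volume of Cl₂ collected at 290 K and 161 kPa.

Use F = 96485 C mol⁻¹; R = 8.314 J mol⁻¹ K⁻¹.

Q = I·t = 0.2140 A × 6540.0 s = 1400 C.
n(e⁻) = Q/F = 1400 / 96485 = 0.01451 mol.
2 electrons are transferred per Cl₂ molecule, so n(Cl₂) = 0.01451 / 2 = 0.007253 mol.
V = nRT/P = (0.007253 × 8.314 × 290) / (161 × 10³ Pa) = 1.09 × 10⁻⁴ m³ = 0.109 L.

0.109 L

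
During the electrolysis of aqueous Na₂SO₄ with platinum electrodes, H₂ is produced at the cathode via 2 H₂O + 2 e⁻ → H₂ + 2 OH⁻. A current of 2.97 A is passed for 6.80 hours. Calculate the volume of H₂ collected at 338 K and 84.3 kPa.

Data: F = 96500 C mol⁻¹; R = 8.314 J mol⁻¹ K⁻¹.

12.6 L

Q = I·t = 2.970 A × 24480 s = 72710 C.
n(e⁻) = Q/F = 72710 / 96500 = 0.7534 mol.
2 electrons are transferred per H₂ molecule, so n(H₂) = 0.7534 / 2 = 0.3767 mol.
V = nRT/P = (0.3767 × 8.314 × 338) / (84.3 × 10³ Pa) = 0.0126 m³ = 12.6 L.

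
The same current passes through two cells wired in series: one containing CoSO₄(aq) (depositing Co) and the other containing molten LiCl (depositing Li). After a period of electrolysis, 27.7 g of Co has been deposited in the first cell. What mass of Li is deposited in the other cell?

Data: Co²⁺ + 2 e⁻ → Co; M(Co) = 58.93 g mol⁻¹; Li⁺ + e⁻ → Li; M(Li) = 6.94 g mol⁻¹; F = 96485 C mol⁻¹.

n(Co) = 27.7 / 58.93 = 0.4700 mol.
Since Co²⁺ + 2 e⁻ → Co, n(e⁻) passed = 2 × 0.4700 = 0.9401 mol.
Cells in series carry the same charge, so the same 0.9401 mol of electrons passes through cell 2.
Li⁺ + e⁻ → Li, so n(Li) = 0.9401 / 1 = 0.9401 mol.
m(Li) = 0.9401 × 6.94 = 6.52 g.

6.52 g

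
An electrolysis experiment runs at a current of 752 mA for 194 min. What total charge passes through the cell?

Q = I·t = 0.7520 A × 11640 s = 8750 C.

8750 C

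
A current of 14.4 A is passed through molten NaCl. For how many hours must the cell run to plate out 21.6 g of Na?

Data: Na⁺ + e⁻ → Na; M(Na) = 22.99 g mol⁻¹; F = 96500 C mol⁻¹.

n(Na) = m/M = 21.6 / 22.99 = 0.9395 mol.
Each Na atom requires 1 electron, so n(e⁻) = 1 × 0.9395 = 0.9395 mol.
Q = n(e⁻)·F = 0.9395 × 96500 = 90670 C.
t = Q/I = 90670 / 14.40 A = 6296 s = 1.75 h.

1.75 h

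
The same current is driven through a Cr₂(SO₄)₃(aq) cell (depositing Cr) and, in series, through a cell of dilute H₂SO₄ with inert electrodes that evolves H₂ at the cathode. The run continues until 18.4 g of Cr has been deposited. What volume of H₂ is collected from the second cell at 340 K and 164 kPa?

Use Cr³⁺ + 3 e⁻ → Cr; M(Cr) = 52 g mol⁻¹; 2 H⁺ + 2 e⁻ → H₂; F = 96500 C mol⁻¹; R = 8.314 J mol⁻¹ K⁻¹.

9.15 L

n(Cr) = 18.4 / 52 = 0.3538 mol, so n(e⁻) = 3 × 0.3538 = 1.062 mol.
The cells are in series, so the same 1.062 mol of electrons passes through the second cell.
2 H⁺ + 2 e⁻ → H₂ — 2 mol e⁻ per mol H₂, so n(H₂) = 1.062/2 = 0.5308 mol.
V = nRT/P = (0.5308 × 8.314 × 340) / (164 × 10³) = 0.00915 m³ = 9.15 L.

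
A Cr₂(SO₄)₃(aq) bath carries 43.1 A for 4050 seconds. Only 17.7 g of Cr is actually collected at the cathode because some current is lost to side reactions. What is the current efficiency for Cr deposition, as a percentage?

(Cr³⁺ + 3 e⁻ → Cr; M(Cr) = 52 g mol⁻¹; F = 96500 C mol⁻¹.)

56.5 %

Q = I·t = 43.10 × 4050.0 = 174600 C; n(e⁻) = 174600/96500 = 1.809 mol.
Theoretical n(Cr) = n(e⁻)/3 = 0.6030 mol, i.e. m_theo = 0.6030 × 52 = 31.35 g.
Efficiency = m_actual / m_theo = 17.7 / 31.35 = 56.5 %.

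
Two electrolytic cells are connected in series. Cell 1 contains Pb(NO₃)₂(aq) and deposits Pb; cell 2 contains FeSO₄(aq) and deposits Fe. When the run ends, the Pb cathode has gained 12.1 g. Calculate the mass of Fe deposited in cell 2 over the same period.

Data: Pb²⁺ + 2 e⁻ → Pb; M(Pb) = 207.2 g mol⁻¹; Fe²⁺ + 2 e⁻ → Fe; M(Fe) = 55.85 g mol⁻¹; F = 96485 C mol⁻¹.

3.26 g

n(Pb) = 12.1 / 207.2 = 0.05840 mol.
Since Pb²⁺ + 2 e⁻ → Pb, n(e⁻) passed = 2 × 0.05840 = 0.1168 mol.
Cells in series carry the same charge, so the same 0.1168 mol of electrons passes through cell 2.
Fe²⁺ + 2 e⁻ → Fe, so n(Fe) = 0.1168 / 2 = 0.05840 mol.
m(Fe) = 0.05840 × 55.85 = 3.26 g.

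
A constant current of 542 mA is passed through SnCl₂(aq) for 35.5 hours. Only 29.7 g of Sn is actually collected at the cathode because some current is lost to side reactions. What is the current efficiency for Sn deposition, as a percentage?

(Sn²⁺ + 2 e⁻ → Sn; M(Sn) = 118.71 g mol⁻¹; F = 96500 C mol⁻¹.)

69.7 %

Q = I·t = 0.5420 × 127800 = 69270 C; n(e⁻) = 69270/96500 = 0.7178 mol.
Theoretical n(Sn) = n(e⁻)/2 = 0.3589 mol, i.e. m_theo = 0.3589 × 118.71 = 42.60 g.
Efficiency = m_actual / m_theo = 29.7 / 42.60 = 69.7 %.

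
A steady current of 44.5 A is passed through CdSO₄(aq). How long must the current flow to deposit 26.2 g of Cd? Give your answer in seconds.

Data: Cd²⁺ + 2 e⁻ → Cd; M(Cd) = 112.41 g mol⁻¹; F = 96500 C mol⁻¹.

1010 s

n(Cd) = m/M = 26.2 / 112.41 = 0.2331 mol.
Each Cd atom requires 2 electrons, so n(e⁻) = 2 × 0.2331 = 0.4662 mol.
Q = n(e⁻)·F = 0.4662 × 96500 = 44980 C.
t = Q/I = 44980 / 44.50 A = 1011 s.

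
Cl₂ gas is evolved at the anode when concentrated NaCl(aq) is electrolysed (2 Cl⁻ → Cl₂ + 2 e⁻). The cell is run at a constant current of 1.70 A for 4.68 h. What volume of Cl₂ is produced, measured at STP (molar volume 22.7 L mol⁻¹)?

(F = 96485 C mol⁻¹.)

3.37 L

Q = I·t = 1.700 A × 16848 s = 28640 C.
n(e⁻) = Q/F = 28640 / 96485 = 0.2969 mol.
2 electrons are transferred per Cl₂ molecule, so n(Cl₂) = 0.2969 / 2 = 0.1484 mol.
V = n × V_m = 0.1484 × 22.7 = 3.37 L.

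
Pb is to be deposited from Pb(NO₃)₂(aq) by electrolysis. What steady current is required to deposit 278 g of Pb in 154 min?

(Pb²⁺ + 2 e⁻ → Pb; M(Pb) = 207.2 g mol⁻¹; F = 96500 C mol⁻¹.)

n(Pb) = 278 / 207.2 = 1.342 mol.
n(e⁻) = 2 × 1.342 = 2.683 mol.
Q = n(e⁻)·F = 2.683 × 96500 = 258900 C.
I = Q/t = 258900 / 9240.0 s = 28.0 A.

28.0 A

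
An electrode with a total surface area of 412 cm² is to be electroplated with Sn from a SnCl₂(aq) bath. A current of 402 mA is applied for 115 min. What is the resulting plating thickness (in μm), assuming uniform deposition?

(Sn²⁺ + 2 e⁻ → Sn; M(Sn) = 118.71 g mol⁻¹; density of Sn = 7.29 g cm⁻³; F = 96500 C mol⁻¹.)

5.68 μm

Q = I·t = 0.4020 × 6900.0 = 2774 C; n(e⁻) = 0.02874 mol.
n(Sn) = n(e⁻)/2 = 0.01437 mol, so m = 0.01437 × 118.71 = 1.706 g.
Volume = m/ρ = 1.706 / 7.29 = 0.2340 cm³.
Thickness = V/A = 0.2340 / 412 = 5.68 × 10⁻⁴ cm = 5.68 μm.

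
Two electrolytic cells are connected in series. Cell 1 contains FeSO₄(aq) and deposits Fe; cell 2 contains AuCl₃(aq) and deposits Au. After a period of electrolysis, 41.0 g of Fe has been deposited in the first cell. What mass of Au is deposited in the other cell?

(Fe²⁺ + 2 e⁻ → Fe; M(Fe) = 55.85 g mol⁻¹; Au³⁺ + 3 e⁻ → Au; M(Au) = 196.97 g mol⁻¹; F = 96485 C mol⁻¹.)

n(Fe) = 41.0 / 55.85 = 0.7341 mol.
Since Fe²⁺ + 2 e⁻ → Fe, n(e⁻) passed = 2 × 0.7341 = 1.468 mol.
Cells in series carry the same charge, so the same 1.468 mol of electrons passes through cell 2.
Au³⁺ + 3 e⁻ → Au, so n(Au) = 1.468 / 3 = 0.4894 mol.
m(Au) = 0.4894 × 196.97 = 96.4 g.

96.4 g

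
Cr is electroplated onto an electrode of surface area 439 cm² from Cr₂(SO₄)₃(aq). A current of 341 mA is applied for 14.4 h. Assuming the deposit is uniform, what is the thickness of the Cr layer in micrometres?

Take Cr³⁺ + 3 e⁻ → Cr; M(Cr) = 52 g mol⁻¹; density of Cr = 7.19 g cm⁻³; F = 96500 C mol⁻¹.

Q = I·t = 0.3410 × 51840 = 17680 C; n(e⁻) = 0.1832 mol.
n(Cr) = n(e⁻)/3 = 0.06106 mol, so m = 0.06106 × 52 = 3.175 g.
Volume = m/ρ = 3.175 / 7.19 = 0.4416 cm³.
Thickness = V/A = 0.4416 / 439 = 0.00101 cm = 10.1 μm.

10.1 μm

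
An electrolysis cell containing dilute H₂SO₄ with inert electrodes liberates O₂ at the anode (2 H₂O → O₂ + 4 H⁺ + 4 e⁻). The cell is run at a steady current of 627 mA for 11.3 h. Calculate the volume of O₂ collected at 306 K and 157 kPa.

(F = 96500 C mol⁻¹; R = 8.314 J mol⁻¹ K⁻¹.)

Q = I·t = 0.6270 A × 40680 s = 25510 C.
n(e⁻) = Q/F = 25510 / 96500 = 0.2643 mol.
4 electrons are transferred per O₂ molecule, so n(O₂) = 0.2643 / 4 = 0.06608 mol.
V = nRT/P = (0.06608 × 8.314 × 306) / (157 × 10³ Pa) = 0.00107 m³ = 1.07 L.

1.07 L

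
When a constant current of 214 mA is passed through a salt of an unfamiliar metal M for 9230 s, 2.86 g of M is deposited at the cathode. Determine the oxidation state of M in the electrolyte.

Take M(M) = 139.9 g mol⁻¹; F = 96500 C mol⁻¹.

+1

Q = I·t = 0.2140 A × 9230.0 s = 1975 C, so n(e⁻) = 1975/96500 = 0.02047 mol.
n(M) deposited = 2.86 / 139.9 = 0.02044 mol.
Electrons per atom = n(e⁻)/n(M) = 0.02047 / 0.02044 = 1.00 ≈ 1, so the ion is M⁺.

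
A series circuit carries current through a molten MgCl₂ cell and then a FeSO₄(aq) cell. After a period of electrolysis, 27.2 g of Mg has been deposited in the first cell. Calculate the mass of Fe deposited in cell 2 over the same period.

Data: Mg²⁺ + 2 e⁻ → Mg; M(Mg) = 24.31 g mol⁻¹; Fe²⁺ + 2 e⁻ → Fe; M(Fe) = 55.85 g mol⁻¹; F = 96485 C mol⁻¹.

62.5 g

n(Mg) = 27.2 / 24.31 = 1.119 mol.
Since Mg²⁺ + 2 e⁻ → Mg, n(e⁻) passed = 2 × 1.119 = 2.238 mol.
Cells in series carry the same charge, so the same 2.238 mol of electrons passes through cell 2.
Fe²⁺ + 2 e⁻ → Fe, so n(Fe) = 2.238 / 2 = 1.119 mol.
m(Fe) = 1.119 × 55.85 = 62.5 g.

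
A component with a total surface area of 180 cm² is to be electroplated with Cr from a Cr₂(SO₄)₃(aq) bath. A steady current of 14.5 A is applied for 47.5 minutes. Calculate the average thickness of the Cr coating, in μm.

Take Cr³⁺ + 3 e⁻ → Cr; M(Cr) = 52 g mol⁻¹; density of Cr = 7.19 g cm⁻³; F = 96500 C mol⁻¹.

Q = I·t = 14.50 × 2850.0 = 41320 C; n(e⁻) = 0.4282 mol.
n(Cr) = n(e⁻)/3 = 0.1427 mol, so m = 0.1427 × 52 = 7.423 g.
Volume = m/ρ = 7.423 / 7.19 = 1.032 cm³.
Thickness = V/A = 1.032 / 180 = 0.00574 cm = 57.4 μm.

57.4 μm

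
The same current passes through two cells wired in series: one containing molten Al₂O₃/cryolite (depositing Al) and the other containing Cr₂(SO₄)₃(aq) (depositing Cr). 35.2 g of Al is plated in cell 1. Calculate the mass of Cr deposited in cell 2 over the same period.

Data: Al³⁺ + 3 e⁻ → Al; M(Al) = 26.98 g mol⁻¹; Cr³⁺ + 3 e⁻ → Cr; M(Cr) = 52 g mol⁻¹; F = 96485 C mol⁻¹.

n(Al) = 35.2 / 26.98 = 1.305 mol.
Since Al³⁺ + 3 e⁻ → Al, n(e⁻) passed = 3 × 1.305 = 3.914 mol.
Cells in series carry the same charge, so the same 3.914 mol of electrons passes through cell 2.
Cr³⁺ + 3 e⁻ → Cr, so n(Cr) = 3.914 / 3 = 1.305 mol.
m(Cr) = 1.305 × 52 = 67.8 g.

67.8 g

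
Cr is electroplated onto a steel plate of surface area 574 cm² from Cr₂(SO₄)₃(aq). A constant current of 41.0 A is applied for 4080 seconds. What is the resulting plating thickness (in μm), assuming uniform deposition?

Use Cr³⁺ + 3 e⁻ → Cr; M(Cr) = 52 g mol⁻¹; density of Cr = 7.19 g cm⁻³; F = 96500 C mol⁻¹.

72.8 μm

Q = I·t = 41.00 × 4080.0 = 167300 C; n(e⁻) = 1.733 mol.
n(Cr) = n(e⁻)/3 = 0.5778 mol, so m = 0.5778 × 52 = 30.05 g.
Volume = m/ρ = 30.05 / 7.19 = 4.179 cm³.
Thickness = V/A = 4.179 / 574 = 0.00728 cm = 72.8 μm.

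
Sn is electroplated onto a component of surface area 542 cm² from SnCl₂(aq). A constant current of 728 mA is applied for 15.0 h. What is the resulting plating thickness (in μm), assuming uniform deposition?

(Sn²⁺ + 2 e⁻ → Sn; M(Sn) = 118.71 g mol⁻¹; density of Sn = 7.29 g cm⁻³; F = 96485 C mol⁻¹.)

Q = I·t = 0.7280 × 54000 = 39310 C; n(e⁻) = 0.4074 mol.
n(Sn) = n(e⁻)/2 = 0.2037 mol, so m = 0.2037 × 118.71 = 24.18 g.
Volume = m/ρ = 24.18 / 7.29 = 3.317 cm³.
Thickness = V/A = 3.317 / 542 = 0.00612 cm = 61.2 μm.

61.2 μm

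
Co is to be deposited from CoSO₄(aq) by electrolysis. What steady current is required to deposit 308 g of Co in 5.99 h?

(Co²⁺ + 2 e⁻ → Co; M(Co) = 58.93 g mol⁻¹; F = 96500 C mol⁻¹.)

46.8 A

n(Co) = 308 / 58.93 = 5.227 mol.
n(e⁻) = 2 × 5.227 = 10.45 mol.
Q = n(e⁻)·F = 10.45 × 96500 = 1009000 C.
I = Q/t = 1009000 / 21564 s = 46.8 A.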